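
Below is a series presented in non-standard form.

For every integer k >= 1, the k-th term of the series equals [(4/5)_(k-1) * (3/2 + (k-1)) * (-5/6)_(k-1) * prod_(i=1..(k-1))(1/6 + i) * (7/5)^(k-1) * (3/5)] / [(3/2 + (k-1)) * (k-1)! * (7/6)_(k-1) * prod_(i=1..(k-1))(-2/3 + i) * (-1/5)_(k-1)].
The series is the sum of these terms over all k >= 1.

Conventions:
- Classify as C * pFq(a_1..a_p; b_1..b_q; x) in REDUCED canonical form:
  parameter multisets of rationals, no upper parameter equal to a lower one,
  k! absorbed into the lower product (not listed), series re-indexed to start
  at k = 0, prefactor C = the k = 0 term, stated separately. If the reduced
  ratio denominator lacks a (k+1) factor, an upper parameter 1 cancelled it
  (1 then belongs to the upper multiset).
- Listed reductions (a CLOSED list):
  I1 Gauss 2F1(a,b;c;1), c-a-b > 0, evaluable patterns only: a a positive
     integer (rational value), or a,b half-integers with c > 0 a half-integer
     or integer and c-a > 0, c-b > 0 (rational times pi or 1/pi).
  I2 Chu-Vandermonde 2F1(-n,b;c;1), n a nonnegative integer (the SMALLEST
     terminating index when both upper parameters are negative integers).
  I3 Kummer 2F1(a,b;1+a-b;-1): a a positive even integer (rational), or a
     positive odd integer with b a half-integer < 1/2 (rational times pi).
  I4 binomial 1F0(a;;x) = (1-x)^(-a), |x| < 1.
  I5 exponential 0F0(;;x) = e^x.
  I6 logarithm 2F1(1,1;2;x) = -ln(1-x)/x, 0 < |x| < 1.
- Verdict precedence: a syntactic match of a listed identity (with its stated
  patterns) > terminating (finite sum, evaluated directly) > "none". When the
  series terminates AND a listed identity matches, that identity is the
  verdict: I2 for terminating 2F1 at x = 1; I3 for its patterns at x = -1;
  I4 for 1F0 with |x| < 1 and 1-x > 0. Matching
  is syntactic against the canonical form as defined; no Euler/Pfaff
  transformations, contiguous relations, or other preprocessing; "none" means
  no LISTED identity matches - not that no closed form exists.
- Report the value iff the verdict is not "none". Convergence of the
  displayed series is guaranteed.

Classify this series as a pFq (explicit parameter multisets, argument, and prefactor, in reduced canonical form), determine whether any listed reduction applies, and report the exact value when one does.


Canonical form: C = 3/5 times 2F2 with upper {-5/6, 4/5}, lower {-1/5, 1/3}, x = 7/5. Verdict: no listed reduction: x = 7/5 and upper {-5/6, 4/5} fail every I1-I6 pattern.

Key step: t_0 = 3/5 here, and the running product (C = 3/5, x = 7/5) telescopes to a rising factorial.
Ratio: r(k) = (7/5) * (k-5/6) (k+4/5) / [(k-1/5) (k+1/3) (k+1)] ; factor over Q: parameters, x = (7/5), and C = 3/5.


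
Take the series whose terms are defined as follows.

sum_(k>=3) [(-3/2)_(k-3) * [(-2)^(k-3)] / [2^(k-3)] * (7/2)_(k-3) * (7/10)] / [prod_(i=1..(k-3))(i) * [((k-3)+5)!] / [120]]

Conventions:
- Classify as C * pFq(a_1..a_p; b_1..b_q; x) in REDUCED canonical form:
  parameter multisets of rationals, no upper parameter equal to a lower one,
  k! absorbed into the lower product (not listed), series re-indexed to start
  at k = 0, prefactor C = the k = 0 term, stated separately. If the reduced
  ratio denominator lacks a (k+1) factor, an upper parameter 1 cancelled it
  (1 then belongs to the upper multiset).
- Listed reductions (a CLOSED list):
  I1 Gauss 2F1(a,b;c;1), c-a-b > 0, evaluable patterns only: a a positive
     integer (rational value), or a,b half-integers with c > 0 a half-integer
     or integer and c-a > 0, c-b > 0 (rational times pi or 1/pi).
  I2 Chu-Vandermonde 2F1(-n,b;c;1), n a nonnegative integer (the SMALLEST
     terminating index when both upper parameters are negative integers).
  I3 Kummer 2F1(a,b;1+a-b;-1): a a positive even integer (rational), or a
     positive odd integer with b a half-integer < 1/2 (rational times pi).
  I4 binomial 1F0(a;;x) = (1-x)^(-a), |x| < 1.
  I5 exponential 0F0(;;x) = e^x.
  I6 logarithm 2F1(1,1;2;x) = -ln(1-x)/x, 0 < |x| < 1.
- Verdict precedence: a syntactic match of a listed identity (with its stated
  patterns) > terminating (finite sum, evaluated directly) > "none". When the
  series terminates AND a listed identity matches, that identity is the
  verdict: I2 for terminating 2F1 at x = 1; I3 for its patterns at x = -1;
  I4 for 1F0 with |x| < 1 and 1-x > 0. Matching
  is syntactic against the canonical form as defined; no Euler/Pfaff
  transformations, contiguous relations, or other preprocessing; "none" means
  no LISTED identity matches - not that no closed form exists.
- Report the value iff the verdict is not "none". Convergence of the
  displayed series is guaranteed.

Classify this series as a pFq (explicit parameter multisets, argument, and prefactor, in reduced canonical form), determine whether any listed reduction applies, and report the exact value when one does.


Prefactor 7/10, argument -1: 2F1 with upper {-3/2, 7/2} over lower {6}. Verdict: none. No listed pattern accepts 2F1(-3/2, 7/2; 6; -1).

Key step: x = (-1) and the product of the first k integers (prefactor 7/10) is k!.
Consecutive-term ratio: r(k) = (-1) * (k-3/2) (k+7/2) / [(k+6) (k+1)] - rational in k, leading ratio (-1); with t_0 = 7/10, classification follows.


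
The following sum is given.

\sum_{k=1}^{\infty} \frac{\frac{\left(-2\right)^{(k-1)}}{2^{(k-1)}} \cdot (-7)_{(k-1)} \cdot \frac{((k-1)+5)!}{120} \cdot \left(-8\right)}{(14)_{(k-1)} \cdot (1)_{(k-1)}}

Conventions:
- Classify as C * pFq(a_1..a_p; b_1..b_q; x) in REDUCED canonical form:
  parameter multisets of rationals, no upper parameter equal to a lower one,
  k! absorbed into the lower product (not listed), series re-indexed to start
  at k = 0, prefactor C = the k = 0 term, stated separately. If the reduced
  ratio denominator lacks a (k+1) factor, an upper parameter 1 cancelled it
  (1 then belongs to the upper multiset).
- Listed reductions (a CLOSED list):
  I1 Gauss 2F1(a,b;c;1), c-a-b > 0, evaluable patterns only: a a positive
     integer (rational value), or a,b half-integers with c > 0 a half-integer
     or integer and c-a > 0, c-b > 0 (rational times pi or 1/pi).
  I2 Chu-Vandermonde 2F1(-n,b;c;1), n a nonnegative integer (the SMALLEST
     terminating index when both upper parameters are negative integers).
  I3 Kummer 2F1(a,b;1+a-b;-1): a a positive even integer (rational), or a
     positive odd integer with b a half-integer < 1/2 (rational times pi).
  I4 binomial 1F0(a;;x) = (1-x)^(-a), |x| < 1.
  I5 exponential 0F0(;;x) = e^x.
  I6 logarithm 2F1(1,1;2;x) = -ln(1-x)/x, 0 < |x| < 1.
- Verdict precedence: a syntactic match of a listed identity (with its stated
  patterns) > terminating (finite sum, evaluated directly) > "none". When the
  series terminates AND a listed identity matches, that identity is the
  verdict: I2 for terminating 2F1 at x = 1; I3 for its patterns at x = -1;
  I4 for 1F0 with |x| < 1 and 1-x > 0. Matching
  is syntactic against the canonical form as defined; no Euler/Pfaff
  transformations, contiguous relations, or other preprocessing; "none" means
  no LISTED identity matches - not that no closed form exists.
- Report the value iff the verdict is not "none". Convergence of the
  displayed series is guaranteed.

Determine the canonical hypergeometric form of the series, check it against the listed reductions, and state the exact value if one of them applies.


This is -8 * 2F1(-7, 6; 14; -1) in reduced canonical form. Verdict (x = -1): Kummer (I3) applies (x = -1; c = 14 equals 1+a-b for upper {-7, 6}: listed pattern). Hence: -\frac{572}{5}.

Key step: from the first term -8: the two k-th powers (prefactor -8) combine into one argument.
Adjacent-term ratio: r(k) = -1 * (k-7) (k+6) / [(k+14) (k+1)] - poly over poly, x = -1 from leading terms; C = -8 at k = 0.


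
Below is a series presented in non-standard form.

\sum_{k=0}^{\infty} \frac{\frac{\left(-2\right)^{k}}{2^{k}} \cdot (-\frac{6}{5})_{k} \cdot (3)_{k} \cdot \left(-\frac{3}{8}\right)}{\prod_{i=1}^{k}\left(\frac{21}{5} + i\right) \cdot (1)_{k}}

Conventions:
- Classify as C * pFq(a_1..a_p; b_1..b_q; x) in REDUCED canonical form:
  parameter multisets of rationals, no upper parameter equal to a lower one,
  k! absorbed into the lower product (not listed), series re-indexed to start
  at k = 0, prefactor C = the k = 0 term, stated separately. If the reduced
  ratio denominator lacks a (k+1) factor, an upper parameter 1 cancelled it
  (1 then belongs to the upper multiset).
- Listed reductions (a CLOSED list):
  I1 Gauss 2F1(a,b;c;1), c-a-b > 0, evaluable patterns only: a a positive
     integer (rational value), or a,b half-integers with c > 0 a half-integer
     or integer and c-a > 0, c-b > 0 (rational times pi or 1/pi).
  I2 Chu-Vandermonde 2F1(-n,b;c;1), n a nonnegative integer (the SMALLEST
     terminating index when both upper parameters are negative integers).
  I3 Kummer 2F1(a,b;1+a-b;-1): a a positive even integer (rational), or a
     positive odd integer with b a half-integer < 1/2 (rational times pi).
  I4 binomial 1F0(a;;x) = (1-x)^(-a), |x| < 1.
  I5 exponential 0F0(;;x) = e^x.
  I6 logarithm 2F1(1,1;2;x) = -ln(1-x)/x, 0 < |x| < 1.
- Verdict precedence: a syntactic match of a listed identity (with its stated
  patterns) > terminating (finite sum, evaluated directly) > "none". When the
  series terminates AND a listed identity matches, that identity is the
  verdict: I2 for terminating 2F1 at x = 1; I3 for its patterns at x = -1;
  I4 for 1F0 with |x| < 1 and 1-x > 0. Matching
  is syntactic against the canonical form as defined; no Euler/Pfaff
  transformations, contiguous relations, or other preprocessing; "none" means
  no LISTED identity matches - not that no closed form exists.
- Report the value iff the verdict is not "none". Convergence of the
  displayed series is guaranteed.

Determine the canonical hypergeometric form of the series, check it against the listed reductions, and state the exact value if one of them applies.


Classification (C = -\frac{3}{8}): 2F1 with upper {-\frac{6}{5}, 3}, lower {\frac{26}{5}}, argument x = -1. Verdict: none - at argument -1 the multisets {-\frac{6}{5}, 3} ; {\frac{26}{5}} match no listed identity.

Key step: t_0 being -\frac{3}{8}, (1)_k (prefactor -3/8) is k! itself.
Ratio: r(k) = -1 * (k-\frac{6}{5}) (k+3) / [(k+\frac{26}{5}) (k+1)] - rational; roots negated = parameters, x = -1, C = -\frac{3}{8}.


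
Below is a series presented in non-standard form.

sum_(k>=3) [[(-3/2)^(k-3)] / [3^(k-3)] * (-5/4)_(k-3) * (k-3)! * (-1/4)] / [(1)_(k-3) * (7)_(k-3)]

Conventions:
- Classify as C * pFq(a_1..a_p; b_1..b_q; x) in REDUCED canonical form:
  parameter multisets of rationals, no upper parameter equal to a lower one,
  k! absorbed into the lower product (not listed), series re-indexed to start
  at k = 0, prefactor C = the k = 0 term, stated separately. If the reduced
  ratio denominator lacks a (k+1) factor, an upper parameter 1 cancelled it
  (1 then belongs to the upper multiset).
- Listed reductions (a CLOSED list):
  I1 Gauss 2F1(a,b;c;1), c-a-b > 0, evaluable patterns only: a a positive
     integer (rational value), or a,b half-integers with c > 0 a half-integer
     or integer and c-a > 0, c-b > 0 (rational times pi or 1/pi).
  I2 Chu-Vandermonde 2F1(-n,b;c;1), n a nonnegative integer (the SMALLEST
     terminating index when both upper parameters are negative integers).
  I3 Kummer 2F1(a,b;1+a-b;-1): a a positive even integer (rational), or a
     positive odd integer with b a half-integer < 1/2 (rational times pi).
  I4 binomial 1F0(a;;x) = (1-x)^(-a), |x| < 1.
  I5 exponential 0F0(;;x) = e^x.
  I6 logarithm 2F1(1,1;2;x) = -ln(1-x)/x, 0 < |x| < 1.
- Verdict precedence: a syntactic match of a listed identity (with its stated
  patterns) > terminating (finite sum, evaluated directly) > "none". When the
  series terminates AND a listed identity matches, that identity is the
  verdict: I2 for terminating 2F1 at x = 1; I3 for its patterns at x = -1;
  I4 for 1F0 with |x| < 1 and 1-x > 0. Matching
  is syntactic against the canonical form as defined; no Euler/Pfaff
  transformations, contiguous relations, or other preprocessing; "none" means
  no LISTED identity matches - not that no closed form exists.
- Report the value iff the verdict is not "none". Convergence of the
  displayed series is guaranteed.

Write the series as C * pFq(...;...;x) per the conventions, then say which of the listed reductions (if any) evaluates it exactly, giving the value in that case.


The series (x = -1/2) is 2F1: upper {-5/4, 1}, lower {7}, prefactor -1/4. Verdict: none. No listed pattern accepts 2F1(-5/4, 1; 7; -1/2).

First insight: from the first term -1/4: (1)_k (C = -1/4) is k! itself.
Adjacent-term ratio: r(k) = (-1/2) * (k-5/4) (k+1) / [(k+7) (k+1)] - rational in k, leading ratio (-1/2); with t_0 = -1/4, classification follows.


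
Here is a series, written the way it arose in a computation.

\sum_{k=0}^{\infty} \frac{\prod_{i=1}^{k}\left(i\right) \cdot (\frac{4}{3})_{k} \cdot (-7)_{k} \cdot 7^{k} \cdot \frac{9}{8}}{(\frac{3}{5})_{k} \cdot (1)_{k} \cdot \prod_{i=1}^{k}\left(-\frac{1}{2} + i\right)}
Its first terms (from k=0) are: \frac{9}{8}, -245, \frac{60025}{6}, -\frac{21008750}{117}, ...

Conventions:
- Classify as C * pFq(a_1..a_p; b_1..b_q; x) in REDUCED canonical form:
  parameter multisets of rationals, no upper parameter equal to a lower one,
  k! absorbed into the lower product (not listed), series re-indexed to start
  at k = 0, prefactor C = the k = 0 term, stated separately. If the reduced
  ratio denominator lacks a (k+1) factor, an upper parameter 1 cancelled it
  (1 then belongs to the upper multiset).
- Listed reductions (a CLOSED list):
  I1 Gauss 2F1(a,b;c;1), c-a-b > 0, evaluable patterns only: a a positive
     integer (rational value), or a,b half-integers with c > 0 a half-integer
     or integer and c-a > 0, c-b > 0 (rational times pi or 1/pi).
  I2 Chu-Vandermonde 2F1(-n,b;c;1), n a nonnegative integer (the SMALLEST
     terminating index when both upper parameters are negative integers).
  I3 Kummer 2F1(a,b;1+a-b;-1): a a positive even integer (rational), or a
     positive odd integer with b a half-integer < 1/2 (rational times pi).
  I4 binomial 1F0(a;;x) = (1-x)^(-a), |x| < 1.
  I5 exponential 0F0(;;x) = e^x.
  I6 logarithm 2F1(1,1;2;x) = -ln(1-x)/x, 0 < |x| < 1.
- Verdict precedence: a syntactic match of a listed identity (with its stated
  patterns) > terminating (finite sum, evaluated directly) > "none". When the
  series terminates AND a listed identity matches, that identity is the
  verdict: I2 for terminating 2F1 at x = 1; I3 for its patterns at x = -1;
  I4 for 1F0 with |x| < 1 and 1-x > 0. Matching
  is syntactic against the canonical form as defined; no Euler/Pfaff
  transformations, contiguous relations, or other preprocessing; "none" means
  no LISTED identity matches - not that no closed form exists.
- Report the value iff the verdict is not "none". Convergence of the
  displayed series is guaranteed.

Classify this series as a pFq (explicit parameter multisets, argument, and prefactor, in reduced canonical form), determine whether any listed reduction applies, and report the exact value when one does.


The tell: t_0 being \frac{9}{8}, (1)_k (C = 9/8, x = 7) is k! itself.
Adjacent-term ratio: r(k) = 7 * (k-7) (k+1) (k+\frac{4}{3}) / [(k+\frac{1}{2}) (k+\frac{3}{5}) (k+1)] - poly over poly, x = 7 from leading terms; C = \frac{9}{8} at k = 0.

At argument 7: a 3F2 with upper {-7, 1, \frac{4}{3}}, lower {\frac{1}{2}, \frac{3}{5}}, scaled by C = \frac{9}{8}. Verdict: terminating. With -7 upstairs the series is a 8-term polynomial sum; evaluated term by term. Hence: -\frac{20339086090817411}{1553697288}.


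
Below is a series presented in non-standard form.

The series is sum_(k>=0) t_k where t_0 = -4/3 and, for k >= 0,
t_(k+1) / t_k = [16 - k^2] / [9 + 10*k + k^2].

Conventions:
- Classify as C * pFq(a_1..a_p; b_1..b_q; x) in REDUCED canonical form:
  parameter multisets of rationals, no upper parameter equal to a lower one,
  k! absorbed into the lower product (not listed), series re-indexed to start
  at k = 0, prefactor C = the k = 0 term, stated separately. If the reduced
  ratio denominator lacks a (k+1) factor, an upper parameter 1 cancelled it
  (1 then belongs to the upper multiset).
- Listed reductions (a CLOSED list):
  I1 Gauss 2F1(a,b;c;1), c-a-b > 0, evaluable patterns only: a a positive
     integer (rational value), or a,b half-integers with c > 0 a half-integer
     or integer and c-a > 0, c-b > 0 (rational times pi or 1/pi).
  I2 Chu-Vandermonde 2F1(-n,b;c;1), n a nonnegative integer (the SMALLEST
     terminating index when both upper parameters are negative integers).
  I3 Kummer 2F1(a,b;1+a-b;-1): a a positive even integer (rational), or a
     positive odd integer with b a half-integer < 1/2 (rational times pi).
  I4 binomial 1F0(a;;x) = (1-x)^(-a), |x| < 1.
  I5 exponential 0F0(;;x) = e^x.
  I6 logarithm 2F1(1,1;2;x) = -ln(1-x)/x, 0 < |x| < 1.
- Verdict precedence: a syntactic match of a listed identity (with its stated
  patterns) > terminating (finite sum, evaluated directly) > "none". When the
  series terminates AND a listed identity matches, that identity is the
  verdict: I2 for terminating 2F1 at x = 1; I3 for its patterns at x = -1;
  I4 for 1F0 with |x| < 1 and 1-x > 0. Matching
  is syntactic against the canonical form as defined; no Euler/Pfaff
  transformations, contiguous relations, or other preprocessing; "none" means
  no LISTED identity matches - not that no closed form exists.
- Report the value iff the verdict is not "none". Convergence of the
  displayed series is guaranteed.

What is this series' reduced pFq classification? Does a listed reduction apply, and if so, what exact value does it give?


Classification (C = -4/3): 2F1 with upper {-4, 4}, lower {9}, argument x = -1. Verdict (x = -1): Kummer (I3) applies (x = -1; c = 9 equals 1+a-b for upper {-4, 4}: listed pattern). Sum: -56/9.

Key step: with t_0 = -4/3, roots of the ratio polynomials (C = -4/3, x = -1) are the negated parameters.
Consecutive-term ratio: r(k) = (-1) * (k-4) (k+4) / [(k+9) (k+1)] - rational in k, leading ratio (-1); with t_0 = -4/3, classification follows.


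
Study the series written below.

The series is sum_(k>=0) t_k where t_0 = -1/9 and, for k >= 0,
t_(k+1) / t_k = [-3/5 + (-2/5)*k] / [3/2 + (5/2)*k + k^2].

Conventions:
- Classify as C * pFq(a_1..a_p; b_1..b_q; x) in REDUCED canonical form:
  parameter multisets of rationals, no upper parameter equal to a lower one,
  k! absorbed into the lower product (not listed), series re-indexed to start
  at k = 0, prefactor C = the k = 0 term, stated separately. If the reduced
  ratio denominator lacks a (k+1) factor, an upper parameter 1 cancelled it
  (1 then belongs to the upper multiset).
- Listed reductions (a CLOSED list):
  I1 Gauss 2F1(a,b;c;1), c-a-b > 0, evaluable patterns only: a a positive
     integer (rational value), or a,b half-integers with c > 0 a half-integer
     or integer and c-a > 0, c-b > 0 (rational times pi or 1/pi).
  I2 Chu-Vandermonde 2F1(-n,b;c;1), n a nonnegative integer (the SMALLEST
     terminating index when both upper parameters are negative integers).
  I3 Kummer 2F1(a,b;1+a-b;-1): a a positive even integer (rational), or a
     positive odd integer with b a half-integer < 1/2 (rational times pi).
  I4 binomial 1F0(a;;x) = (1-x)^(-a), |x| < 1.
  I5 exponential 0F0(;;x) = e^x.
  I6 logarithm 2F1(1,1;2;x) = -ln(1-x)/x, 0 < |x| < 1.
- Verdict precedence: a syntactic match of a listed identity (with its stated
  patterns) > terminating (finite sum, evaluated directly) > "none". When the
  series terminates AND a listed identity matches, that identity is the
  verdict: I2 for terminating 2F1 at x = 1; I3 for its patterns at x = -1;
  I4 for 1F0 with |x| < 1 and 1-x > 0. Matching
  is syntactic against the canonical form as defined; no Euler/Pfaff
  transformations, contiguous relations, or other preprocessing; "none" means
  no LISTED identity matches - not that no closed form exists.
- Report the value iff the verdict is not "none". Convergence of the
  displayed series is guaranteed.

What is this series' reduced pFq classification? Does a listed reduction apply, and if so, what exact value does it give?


This is -1/9 * 0F0(-; -; -2/5) in reduced canonical form. Verdict at x = -2/5: exponential (I5) matches (the 0F0 exponential series at x = -2/5). Value: (-1/9) * e^(-2/5).

Key observation: t_0 = -1/9 here, and the expanded ratio factors over Q; C = -1/9, roots give parameters.
Step ratio: r(k) = (-2/5) * 1 / [(k+1)] - rational; roots negated = parameters, x = (-2/5), C = -1/9.


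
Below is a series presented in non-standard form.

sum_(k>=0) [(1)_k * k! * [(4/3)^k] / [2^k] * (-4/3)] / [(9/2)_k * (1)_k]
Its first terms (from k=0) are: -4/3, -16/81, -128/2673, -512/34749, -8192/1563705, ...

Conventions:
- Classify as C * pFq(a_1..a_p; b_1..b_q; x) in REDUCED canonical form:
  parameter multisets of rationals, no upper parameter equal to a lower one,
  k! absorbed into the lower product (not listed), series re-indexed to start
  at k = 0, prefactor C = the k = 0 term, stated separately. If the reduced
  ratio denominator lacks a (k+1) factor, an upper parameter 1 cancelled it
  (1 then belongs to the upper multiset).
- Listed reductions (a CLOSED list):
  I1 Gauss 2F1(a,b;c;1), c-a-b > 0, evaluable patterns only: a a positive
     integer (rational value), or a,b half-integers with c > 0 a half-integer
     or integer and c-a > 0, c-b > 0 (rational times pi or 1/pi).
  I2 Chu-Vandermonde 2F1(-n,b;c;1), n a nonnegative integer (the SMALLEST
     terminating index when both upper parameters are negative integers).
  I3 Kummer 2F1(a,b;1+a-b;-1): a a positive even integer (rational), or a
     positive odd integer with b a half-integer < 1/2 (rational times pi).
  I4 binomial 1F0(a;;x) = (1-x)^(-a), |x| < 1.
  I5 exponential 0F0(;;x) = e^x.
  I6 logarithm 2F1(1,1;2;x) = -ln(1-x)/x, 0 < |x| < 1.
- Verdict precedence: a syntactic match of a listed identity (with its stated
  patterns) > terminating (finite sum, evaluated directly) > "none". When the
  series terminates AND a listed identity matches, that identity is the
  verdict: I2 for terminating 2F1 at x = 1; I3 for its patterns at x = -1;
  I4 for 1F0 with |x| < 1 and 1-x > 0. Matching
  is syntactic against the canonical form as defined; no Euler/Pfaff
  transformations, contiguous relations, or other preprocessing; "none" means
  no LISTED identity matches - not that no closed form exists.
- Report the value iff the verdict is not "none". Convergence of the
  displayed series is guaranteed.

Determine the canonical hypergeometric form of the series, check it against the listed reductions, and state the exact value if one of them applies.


With C = -4/3: the canonical form is 2F1(1, 1; 9/2; 2/3). Verdict: none - at argument 2/3 the multisets {1, 1} ; {9/2} match no listed identity.

Key step: from the first term -4/3: (1)_k (prefactor -4/3) is k! itself.
Step ratio: r(k) = (2/3) * (k+1) (k+1) / [(k+9/2) (k+1)] - poly over poly, x = (2/3) from leading terms; C = -4/3 at k = 0.


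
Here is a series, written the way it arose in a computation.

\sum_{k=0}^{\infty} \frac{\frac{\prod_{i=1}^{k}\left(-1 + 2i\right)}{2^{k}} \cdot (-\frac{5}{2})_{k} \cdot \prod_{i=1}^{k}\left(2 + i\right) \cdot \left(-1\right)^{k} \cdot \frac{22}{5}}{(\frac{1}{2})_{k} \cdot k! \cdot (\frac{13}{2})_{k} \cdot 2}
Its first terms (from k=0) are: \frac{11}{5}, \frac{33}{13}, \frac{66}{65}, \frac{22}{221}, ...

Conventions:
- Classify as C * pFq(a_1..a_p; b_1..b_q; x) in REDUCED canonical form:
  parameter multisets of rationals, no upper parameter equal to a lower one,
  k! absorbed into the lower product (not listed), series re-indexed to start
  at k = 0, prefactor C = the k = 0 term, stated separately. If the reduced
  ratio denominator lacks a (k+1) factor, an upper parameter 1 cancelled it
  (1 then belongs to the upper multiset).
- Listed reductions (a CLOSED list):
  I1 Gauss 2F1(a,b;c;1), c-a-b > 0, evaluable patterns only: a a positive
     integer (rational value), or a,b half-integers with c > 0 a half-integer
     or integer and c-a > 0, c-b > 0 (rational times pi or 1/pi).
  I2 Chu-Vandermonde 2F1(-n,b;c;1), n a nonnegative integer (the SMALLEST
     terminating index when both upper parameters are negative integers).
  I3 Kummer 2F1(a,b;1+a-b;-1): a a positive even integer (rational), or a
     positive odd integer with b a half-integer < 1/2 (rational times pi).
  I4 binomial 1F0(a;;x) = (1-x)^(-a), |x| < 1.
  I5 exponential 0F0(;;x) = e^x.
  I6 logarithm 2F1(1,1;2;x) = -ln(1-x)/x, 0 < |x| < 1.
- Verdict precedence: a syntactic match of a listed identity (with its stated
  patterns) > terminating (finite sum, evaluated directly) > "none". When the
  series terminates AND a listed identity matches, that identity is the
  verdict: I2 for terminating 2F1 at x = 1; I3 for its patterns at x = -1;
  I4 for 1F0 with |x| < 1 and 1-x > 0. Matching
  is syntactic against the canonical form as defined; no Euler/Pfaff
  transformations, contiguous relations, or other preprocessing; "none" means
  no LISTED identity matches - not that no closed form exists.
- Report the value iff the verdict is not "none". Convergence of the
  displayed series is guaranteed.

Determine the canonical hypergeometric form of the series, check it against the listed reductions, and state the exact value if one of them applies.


At argument -1: a 2F1 with upper {-\frac{5}{2}, 3}, lower {\frac{13}{2}}, scaled by C = \frac{11}{5}. Verdict: Kummer (I3) applies (x = -1; c = \frac{13}{2} equals 1+a-b for upper {-\frac{5}{2}, 3}: listed pattern). Sum: \frac{7623}{4096} \cdot \pi.

Structural cue: t_0 = \frac{11}{5} here, and the running product (prefactor 11/5) telescopes to a rising factorial.
Ratio: r(k) = -1 * (k-\frac{5}{2}) (k+3) / [(k+\frac{13}{2}) (k+1)] ; factor over Q: parameters, x = -1, and C = \frac{11}{5}.


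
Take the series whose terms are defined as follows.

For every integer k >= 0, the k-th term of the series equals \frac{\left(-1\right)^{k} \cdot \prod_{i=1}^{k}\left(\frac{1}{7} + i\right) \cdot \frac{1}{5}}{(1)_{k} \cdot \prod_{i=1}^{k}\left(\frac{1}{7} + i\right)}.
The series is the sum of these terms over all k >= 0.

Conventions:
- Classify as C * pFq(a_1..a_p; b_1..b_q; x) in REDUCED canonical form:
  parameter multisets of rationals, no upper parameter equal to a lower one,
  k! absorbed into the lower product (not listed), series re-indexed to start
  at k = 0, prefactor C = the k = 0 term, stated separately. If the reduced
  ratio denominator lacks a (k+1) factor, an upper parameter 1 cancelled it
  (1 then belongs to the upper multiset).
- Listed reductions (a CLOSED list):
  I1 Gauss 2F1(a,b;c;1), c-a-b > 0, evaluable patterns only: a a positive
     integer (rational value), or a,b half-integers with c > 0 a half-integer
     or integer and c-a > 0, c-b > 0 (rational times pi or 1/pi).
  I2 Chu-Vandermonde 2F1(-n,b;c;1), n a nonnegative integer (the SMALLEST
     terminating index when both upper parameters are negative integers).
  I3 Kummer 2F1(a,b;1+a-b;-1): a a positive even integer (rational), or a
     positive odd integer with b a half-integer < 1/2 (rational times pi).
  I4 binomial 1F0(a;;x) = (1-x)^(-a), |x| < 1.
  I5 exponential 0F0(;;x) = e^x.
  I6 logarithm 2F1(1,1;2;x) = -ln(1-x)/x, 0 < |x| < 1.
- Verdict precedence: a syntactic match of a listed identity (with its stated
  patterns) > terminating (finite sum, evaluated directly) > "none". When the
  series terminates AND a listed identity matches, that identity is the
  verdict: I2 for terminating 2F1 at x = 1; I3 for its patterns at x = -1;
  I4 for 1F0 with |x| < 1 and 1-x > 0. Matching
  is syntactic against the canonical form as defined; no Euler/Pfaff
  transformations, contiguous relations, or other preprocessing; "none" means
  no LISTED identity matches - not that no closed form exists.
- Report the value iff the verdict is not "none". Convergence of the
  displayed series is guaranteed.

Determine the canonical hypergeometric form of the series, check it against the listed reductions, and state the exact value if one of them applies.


Canonical form: C = \frac{1}{5} times 0F0 with upper {-}, lower {-}, x = -1. Verdict: the I5 exponential reduction fires (the 0F0 exponential series at x = -1). Hence: \frac{1}{5} \cdot e^{-1}.

First insight: with t_0 = \frac{1}{5}, (1)_k (C = 1/5, x = -1) is k! itself.
Adjacent-term ratio: r(k) = -1 * 1 / [(k+1)] - poly over poly, x = -1 from leading terms; C = \frac{1}{5} at k = 0.


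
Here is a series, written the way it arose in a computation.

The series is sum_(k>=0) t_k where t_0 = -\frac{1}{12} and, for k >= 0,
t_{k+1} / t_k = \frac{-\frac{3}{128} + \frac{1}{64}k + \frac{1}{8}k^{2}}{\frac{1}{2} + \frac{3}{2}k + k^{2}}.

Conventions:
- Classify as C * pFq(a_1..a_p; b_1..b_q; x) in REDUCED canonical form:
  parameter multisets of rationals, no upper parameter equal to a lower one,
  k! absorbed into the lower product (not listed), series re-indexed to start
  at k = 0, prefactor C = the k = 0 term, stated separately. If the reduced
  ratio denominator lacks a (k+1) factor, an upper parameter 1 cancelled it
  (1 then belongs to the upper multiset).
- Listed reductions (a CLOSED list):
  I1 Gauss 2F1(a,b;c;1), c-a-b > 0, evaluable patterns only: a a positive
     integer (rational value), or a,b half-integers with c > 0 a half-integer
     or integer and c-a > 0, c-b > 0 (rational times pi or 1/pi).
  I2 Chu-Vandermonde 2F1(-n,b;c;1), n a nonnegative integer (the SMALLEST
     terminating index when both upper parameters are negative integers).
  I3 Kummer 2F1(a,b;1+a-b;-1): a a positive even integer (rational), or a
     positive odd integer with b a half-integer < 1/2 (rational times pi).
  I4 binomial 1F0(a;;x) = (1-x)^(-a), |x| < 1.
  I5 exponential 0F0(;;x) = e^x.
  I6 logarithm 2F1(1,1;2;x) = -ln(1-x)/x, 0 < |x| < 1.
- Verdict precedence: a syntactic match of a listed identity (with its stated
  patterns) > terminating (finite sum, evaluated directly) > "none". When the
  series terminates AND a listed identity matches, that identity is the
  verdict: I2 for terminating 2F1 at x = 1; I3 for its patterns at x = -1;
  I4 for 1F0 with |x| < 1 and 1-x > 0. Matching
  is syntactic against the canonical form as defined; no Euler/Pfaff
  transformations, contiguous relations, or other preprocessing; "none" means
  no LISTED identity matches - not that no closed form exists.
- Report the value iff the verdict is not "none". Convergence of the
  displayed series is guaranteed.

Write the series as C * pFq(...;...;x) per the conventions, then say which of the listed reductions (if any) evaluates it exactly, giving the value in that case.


Canonical form: C = -\frac{1}{12} times 1F0 with upper {-\frac{3}{8}}, lower {-}, x = \frac{1}{8}. Verdict: binomial (I4) applies (the 1F0 binomial series: exponent 3/8, x = \frac{1}{8}). Its exact value is \left(-\frac{1}{12}\right) \cdot \left(\frac{7}{8}\right)^{\frac{3}{8}}.

Key step: t_0 being -\frac{1}{12}, the ratio is unreduced: k + 1/2 divides both sides (C = -1/12, x = 1/8).
Term ratio: r(k) = \frac{1}{8} * (k-\frac{3}{8}) / [(k+1)] - rational in k. x = \frac{1}{8}; t_0 = -\frac{1}{12}; negate the roots.


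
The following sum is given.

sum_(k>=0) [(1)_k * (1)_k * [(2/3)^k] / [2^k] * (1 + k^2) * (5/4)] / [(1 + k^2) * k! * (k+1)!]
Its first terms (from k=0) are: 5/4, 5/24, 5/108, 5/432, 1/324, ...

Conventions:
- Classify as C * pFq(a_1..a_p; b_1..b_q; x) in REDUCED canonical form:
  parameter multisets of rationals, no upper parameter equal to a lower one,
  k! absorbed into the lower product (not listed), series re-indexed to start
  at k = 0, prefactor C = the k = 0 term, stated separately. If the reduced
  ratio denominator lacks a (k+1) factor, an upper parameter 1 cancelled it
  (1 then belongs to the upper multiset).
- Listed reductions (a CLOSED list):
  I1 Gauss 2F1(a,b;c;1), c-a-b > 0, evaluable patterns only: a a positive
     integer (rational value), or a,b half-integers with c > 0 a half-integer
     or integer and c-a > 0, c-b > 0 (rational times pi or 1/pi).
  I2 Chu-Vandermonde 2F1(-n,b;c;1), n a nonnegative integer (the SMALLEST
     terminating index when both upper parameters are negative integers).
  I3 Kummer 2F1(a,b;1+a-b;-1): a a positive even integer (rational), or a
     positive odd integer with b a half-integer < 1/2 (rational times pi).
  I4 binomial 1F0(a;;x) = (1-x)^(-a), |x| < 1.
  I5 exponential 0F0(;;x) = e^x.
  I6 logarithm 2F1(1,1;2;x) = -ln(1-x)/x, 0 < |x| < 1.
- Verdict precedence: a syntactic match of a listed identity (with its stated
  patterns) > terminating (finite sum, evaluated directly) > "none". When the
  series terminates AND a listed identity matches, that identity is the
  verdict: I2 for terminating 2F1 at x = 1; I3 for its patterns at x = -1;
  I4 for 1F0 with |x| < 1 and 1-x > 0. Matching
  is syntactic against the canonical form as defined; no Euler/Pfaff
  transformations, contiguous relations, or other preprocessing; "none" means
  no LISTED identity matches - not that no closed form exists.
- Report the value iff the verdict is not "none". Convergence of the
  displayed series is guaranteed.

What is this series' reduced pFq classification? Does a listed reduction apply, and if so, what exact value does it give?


Classification (C = 5/4): 2F1 with upper {1, 1}, lower {2}, argument x = 1/3. Verdict at x = 1/3: the I6 logarithm reduction matches (the logarithm: parameters (1,1;2), x = 1/3). Sum: (-15/4) * ln(2/3).

Key step: t_0 being 5/4, the denominator's factorial ratio (prefactor 5/4) is a lower Pochhammer.
Ratio: r(k) = (1/3) * (k+1) (k+1) / [(k+2) (k+1)] - rational in k, leading ratio (1/3); with t_0 = 5/4, classification follows.


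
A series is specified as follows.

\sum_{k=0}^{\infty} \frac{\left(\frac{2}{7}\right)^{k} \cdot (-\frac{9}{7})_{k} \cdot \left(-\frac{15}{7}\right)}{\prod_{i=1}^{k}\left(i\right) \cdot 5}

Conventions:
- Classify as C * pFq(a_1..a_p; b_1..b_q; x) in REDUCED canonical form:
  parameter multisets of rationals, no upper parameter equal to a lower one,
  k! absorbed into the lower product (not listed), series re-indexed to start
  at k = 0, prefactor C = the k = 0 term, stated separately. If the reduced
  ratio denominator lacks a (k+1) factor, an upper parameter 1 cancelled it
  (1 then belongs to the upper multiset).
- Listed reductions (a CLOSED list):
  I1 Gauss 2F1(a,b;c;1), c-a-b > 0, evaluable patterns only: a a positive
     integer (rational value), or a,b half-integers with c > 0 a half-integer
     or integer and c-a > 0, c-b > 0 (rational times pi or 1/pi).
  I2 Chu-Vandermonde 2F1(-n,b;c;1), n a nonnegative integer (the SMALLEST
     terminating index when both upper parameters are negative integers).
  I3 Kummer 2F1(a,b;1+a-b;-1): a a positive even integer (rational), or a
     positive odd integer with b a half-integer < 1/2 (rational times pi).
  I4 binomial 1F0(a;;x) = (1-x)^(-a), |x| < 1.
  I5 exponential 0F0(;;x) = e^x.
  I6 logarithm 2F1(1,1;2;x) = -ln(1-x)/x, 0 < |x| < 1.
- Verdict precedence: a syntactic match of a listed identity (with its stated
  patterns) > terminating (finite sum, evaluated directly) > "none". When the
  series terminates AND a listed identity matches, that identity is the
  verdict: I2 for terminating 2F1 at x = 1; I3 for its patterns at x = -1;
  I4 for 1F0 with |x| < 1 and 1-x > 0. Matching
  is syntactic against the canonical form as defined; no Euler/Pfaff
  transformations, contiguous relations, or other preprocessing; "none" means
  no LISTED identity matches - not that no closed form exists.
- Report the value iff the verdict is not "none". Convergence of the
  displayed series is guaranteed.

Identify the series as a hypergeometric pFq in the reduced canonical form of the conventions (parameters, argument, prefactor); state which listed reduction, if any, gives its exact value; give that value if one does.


The tell: t_0 being -\frac{3}{7}, the product of the first k integers (prefactor -3/7) is k!.
Term ratio: r(k) = \frac{2}{7} * (k-\frac{9}{7}) / [(k+1)] - rational; roots negated = parameters, x = \frac{2}{7}, C = -\frac{3}{7}.

This is -\frac{3}{7} * 1F0(-\frac{9}{7}; -; \frac{2}{7}) in reduced canonical form. Verdict (x = \frac{2}{7}): the binomial series (I4) applies (the 1F0 binomial series: exponent 9/7, x = \frac{2}{7}). Value: \left(-\frac{3}{7}\right) \cdot \left(\frac{5}{7}\right)^{\frac{9}{7}}.


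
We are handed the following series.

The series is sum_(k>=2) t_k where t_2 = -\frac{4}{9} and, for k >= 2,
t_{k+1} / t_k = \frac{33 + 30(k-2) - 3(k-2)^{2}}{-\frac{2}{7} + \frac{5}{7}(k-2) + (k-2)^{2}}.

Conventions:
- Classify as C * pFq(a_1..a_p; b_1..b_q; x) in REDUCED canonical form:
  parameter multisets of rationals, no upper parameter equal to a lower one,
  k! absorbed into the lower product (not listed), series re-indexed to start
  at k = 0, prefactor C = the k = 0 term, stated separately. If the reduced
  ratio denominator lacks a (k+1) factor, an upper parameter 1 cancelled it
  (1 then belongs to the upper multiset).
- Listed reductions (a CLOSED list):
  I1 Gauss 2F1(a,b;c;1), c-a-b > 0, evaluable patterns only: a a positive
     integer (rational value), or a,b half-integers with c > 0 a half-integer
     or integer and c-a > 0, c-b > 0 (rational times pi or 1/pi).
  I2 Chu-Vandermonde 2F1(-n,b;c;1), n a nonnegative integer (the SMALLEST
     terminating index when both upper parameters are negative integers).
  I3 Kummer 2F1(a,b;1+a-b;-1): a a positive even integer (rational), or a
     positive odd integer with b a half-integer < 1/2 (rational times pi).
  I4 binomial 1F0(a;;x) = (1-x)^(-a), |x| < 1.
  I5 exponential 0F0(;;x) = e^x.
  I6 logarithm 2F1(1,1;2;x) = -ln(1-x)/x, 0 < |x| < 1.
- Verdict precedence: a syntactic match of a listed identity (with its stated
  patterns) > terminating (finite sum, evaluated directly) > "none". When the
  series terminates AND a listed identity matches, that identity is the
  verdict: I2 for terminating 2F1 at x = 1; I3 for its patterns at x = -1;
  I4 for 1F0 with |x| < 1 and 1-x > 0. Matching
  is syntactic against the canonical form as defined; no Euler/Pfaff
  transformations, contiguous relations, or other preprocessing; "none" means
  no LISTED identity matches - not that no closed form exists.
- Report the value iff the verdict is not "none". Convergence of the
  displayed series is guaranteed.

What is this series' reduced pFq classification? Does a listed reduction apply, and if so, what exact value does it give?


First insight: with t_0 = -\frac{4}{9}, the expanded ratio factors over Q; C = -4/9, x = -3, roots give parameters.
Term ratio: r(k) = -3 * (k-11) (k+1) / [(k-\frac{2}{7}) (k+1)] - rational in k. x = -3; t_0 = -\frac{4}{9}; negate the roots.

Canonical form: C = -\frac{4}{9} times 2F1 with upper {-11, 1}, lower {-\frac{2}{7}}, x = -3. Verdict: terminating - the sum ends at index 11 because -11 is a negative integer; exact evaluation follows. Exact value: \frac{13368405533706785}{108346797}.


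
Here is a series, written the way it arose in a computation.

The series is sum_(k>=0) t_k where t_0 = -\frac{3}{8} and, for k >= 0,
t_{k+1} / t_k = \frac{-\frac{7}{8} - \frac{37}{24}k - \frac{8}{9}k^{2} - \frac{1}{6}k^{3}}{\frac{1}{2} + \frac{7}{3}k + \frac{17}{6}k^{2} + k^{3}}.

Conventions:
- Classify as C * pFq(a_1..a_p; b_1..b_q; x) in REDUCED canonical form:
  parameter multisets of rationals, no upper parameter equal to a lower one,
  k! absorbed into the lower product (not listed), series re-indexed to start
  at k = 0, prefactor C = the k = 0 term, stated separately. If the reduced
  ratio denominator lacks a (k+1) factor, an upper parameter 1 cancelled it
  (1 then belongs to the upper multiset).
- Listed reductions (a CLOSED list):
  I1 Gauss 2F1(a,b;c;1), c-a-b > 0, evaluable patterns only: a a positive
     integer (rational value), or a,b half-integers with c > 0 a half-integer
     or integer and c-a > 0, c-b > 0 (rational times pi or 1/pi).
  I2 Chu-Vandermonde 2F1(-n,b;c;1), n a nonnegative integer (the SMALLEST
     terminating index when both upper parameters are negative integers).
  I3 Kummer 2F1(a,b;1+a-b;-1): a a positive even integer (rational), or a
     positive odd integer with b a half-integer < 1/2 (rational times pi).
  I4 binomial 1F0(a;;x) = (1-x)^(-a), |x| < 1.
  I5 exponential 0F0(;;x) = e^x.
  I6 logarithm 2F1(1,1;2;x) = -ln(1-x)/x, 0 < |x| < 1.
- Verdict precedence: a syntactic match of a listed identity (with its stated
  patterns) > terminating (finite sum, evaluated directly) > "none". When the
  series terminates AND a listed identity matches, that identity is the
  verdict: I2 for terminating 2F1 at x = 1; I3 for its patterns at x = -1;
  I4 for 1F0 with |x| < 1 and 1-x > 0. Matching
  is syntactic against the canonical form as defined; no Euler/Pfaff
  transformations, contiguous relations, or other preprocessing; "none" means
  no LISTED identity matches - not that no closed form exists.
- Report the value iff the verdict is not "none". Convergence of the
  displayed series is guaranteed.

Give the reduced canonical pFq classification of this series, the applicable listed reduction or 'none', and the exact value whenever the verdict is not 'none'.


Prefactor -\frac{3}{8}, argument -\frac{1}{6}: 2F1 with upper {\frac{3}{2}, \frac{7}{3}} over lower {\frac{1}{3}}. Verdict: none here - no I1-I6 shape fits x = -\frac{1}{6} with lower {\frac{1}{3}}.

Key observation: t_0 = -\frac{3}{8} here, and factor the ratio over Q (C = -3/8): negated roots = parameters.
Term ratio: r(k) = -\frac{1}{6} * (k+\frac{3}{2}) (k+\frac{7}{3}) / [(k+\frac{1}{3}) (k+1)] - rational; roots negated = parameters, x = -\frac{1}{6}, C = -\frac{3}{8}.
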